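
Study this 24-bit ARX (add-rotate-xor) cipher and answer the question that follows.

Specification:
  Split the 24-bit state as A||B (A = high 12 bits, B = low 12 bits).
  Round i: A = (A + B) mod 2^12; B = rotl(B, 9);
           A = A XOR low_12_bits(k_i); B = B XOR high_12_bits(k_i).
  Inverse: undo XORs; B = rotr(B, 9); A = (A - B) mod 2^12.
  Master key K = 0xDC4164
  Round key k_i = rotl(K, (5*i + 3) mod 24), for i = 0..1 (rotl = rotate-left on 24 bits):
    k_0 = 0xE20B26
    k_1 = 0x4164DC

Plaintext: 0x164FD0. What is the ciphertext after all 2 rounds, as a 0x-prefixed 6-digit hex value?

0xD301ED

s_0 = plaintext = 0x164FD0
s_1 = Round(s_0, k_0) = 0xA12FDA
s_2 = Round(s_1, k_1) = 0xD301ED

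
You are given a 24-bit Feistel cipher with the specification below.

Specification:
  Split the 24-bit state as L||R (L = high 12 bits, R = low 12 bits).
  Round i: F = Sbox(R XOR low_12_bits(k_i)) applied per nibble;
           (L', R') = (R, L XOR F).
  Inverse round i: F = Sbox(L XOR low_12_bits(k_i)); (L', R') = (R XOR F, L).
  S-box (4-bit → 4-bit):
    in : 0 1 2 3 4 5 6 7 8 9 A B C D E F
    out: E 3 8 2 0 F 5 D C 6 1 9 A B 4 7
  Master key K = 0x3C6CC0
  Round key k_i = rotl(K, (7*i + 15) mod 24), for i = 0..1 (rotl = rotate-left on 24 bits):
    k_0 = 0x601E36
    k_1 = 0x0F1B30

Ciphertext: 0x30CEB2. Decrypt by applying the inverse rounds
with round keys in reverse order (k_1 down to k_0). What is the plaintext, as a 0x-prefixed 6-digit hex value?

s_0 = ciphertext = 0x30CEB2
s_1 = InvRound(s_0, k_1) = 0x29830C
s_2 = InvRound(s_1, k_0) = 0x918298

0x918298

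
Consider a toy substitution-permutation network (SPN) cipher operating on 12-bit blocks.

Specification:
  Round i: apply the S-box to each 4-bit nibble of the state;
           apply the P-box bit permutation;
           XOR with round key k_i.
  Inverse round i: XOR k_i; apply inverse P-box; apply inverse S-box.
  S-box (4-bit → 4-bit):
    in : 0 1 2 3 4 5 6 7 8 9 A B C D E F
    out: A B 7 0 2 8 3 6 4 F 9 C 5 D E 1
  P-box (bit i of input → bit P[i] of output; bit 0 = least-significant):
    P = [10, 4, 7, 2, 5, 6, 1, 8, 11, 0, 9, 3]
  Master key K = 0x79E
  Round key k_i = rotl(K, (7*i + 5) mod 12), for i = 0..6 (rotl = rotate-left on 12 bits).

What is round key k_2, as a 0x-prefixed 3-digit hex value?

0xF3C

K = 0x79E
k_0 = rotl(K, (7*0+5) mod 12) = rotl(K, 5) = 0x3CF
k_1 = rotl(K, (7*1+5) mod 12) = rotl(K, 0) = 0x79E
k_2 = rotl(K, (7*2+5) mod 12) = rotl(K, 7) = 0xF3C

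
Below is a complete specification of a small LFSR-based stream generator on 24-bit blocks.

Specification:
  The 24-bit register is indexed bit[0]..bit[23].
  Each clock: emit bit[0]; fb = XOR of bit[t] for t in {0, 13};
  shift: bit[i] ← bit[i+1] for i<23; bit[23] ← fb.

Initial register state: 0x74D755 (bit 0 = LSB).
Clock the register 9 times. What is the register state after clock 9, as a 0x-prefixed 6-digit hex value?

reg_0 = 0x74D755
clock 1: out=1, reg = 0xBA6BAA
clock 2: out=0, reg = 0xDD35D5
clock 3: out=1, reg = 0x6E9AEA
clock 4: out=0, reg = 0x374D75
clock 5: out=1, reg = 0x9BA6BA
clock 6: out=0, reg = 0xCDD35D
clock 7: out=1, reg = 0xE6E9AE
clock 8: out=0, reg = 0xF374D7
clock 9: out=1, reg = 0x79BA6B

0x79BA6B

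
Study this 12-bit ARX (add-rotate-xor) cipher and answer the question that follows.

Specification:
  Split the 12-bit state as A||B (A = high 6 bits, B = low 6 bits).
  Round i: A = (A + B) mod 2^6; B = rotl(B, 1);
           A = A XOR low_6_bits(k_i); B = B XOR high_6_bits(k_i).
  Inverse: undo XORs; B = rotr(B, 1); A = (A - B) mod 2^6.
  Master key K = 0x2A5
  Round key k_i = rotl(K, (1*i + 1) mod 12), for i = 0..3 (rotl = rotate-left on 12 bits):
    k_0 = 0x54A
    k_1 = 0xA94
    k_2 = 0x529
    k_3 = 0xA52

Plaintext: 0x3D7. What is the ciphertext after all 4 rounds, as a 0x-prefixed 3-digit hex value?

0xD74

s_0 = plaintext = 0x3D7
s_1 = Round(s_0, k_0) = 0xB3B
s_2 = Round(s_1, k_1) = 0xCDD
s_3 = Round(s_2, k_2) = 0xE6E
s_4 = Round(s_3, k_3) = 0xD74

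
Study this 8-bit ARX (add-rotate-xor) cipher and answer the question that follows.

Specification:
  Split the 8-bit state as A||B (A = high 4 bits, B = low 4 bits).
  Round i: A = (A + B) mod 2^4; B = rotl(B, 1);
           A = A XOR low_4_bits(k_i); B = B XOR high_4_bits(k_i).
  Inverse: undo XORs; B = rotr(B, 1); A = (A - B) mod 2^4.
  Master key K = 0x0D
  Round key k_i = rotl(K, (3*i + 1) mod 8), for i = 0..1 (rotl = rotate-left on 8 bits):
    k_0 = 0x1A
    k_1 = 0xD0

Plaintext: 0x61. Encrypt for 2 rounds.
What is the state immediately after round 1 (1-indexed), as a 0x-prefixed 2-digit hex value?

s_0 = plaintext = 0x61
s_1 = Round(s_0, k_0) = 0xD3
s_2 = Round(s_1, k_1) = 0x0B

0xD3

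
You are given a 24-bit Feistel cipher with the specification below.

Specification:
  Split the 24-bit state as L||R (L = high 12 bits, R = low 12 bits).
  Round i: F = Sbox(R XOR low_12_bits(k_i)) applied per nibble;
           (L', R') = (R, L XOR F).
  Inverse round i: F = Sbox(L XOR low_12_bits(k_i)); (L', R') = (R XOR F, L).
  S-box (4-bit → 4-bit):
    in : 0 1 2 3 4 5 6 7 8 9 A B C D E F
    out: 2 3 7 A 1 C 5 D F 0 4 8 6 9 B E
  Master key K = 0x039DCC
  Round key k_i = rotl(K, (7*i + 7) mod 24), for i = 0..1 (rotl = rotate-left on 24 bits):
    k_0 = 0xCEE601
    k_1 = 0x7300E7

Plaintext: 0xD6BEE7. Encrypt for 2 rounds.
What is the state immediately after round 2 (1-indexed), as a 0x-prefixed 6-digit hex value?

0x2DE947

s_0 = plaintext = 0xD6BEE7
s_1 = Round(s_0, k_0) = 0xEE72DE
s_2 = Round(s_1, k_1) = 0x2DE947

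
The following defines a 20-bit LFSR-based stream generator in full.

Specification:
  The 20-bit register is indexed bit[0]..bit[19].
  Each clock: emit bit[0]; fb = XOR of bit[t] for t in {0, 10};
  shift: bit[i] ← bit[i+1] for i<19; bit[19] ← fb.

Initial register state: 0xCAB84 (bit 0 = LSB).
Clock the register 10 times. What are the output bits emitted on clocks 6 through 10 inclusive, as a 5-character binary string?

00111

reg_0 = 0xCAB84
clock 1: out=0, reg = 0x655C2
clock 2: out=0, reg = 0xB2AE1
clock 3: out=1, reg = 0xD9570
clock 4: out=0, reg = 0xECAB8
clock 5: out=0, reg = 0x7655C
clock 6: out=0, reg = 0xBB2AE
clock 7: out=0, reg = 0x5D957
clock 8: out=1, reg = 0xAECAB
clock 9: out=1, reg = 0x57655
clock 10: out=1, reg = 0x2BB2A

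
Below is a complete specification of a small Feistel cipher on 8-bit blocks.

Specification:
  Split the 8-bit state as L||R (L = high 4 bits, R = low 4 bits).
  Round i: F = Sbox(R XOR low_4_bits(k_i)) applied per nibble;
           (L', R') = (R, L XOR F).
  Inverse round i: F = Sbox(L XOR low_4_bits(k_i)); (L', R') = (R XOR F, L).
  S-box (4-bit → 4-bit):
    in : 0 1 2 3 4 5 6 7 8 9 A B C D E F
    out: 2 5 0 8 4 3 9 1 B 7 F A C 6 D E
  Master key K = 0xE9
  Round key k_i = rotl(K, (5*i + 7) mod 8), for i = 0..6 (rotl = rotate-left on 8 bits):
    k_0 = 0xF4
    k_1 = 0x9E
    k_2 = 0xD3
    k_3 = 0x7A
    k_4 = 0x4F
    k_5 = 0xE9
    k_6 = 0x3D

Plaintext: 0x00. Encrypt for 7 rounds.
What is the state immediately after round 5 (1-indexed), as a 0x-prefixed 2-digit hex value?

s_0 = plaintext = 0x00
s_1 = Round(s_0, k_0) = 0x04
s_2 = Round(s_1, k_1) = 0x4F
s_3 = Round(s_2, k_2) = 0xF8
s_4 = Round(s_3, k_3) = 0x8F
s_5 = Round(s_4, k_4) = 0xFA
s_6 = Round(s_5, k_5) = 0xA7
s_7 = Round(s_6, k_6) = 0x75

0xFA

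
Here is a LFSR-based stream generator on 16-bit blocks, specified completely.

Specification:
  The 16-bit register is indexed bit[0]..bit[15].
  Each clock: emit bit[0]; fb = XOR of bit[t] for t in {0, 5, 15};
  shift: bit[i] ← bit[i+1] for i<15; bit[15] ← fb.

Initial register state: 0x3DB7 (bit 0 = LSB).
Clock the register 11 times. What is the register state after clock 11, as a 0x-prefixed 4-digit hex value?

0x86C7

reg_0 = 0x3DB7
clock 1: out=1, reg = 0x1EDB
clock 2: out=1, reg = 0x8F6D
clock 3: out=1, reg = 0xC7B6
clock 4: out=0, reg = 0x63DB
clock 5: out=1, reg = 0xB1ED
clock 6: out=1, reg = 0xD8F6
clock 7: out=0, reg = 0x6C7B
clock 8: out=1, reg = 0x363D
clock 9: out=1, reg = 0x1B1E
clock 10: out=0, reg = 0x0D8F
clock 11: out=1, reg = 0x86C7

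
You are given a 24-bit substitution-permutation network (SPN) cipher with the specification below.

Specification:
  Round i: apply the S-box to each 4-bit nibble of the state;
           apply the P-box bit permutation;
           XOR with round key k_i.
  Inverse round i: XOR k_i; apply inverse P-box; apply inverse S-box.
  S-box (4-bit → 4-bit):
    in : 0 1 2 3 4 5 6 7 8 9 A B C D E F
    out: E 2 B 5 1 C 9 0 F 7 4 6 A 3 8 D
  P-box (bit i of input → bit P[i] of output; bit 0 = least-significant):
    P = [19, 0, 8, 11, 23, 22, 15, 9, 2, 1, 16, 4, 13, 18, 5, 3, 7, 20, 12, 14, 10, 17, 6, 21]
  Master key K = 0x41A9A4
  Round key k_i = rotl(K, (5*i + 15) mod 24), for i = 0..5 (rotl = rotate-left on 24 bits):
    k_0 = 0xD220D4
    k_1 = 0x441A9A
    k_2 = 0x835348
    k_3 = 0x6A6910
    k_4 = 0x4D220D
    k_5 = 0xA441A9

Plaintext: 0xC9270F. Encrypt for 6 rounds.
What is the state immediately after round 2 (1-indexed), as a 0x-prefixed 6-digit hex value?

0x51F0F9

s_0 = plaintext = 0xC9270F
s_1 = Round(s_0, k_0) = 0xAC9B5C
s_2 = Round(s_1, k_1) = 0x51F0F9
s_3 = Round(s_2, k_2) = 0x3AF033
s_4 = Round(s_3, k_3) = 0xE3DC6A
s_5 = Round(s_4, k_4) = 0xE9119F
s_6 = Round(s_5, k_5) = 0x58D82B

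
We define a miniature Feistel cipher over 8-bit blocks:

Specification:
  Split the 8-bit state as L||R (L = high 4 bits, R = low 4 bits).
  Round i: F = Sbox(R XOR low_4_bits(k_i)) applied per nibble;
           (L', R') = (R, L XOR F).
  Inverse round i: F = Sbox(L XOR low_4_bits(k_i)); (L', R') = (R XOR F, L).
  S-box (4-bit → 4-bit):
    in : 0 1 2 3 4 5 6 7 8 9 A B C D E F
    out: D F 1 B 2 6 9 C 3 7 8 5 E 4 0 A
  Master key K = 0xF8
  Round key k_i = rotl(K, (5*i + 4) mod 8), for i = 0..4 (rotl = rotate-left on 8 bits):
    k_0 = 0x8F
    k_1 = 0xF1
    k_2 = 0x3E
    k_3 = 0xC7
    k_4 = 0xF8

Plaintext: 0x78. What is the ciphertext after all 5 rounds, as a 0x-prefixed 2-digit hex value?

0xE2

s_0 = plaintext = 0x78
s_1 = Round(s_0, k_0) = 0x8B
s_2 = Round(s_1, k_1) = 0xB0
s_3 = Round(s_2, k_2) = 0x0B
s_4 = Round(s_3, k_3) = 0xBE
s_5 = Round(s_4, k_4) = 0xE2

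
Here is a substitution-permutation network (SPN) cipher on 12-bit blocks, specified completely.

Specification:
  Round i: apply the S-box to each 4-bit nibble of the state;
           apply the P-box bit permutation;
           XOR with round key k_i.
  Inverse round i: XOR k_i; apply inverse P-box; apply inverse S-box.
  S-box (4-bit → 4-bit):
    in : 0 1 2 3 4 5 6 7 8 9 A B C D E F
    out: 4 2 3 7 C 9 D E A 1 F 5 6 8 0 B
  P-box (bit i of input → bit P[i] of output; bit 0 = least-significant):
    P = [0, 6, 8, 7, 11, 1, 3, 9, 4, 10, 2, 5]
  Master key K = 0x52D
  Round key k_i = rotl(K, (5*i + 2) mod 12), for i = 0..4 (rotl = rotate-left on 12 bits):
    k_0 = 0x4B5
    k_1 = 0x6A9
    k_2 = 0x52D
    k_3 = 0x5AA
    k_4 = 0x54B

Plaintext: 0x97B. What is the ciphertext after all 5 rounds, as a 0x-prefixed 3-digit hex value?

s_0 = plaintext = 0x97B
s_1 = Round(s_0, k_0) = 0x7AE
s_2 = Round(s_1, k_1) = 0x887
s_3 = Round(s_2, k_2) = 0x2CF
s_4 = Round(s_3, k_3) = 0x171
s_5 = Round(s_4, k_4) = 0x301

0x301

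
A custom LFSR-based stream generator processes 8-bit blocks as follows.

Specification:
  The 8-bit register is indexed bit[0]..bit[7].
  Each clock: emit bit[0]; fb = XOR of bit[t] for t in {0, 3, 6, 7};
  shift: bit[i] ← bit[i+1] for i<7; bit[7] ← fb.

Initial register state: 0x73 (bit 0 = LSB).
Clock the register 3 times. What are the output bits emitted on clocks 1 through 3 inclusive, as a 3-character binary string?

reg_0 = 0x73
clock 1: out=1, reg = 0x39
clock 2: out=1, reg = 0x1C
clock 3: out=0, reg = 0x8E

110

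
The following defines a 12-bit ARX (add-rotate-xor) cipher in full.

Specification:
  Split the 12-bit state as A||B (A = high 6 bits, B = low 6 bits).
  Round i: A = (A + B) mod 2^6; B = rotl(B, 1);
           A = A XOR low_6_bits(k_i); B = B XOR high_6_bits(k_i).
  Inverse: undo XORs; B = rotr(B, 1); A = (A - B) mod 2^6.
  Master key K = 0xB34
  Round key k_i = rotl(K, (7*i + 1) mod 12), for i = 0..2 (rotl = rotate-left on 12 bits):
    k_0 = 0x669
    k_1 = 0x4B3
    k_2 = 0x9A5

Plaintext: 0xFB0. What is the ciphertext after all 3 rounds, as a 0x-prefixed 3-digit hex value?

0x2A1

s_0 = plaintext = 0xFB0
s_1 = Round(s_0, k_0) = 0x1F8
s_2 = Round(s_1, k_1) = 0x323
s_3 = Round(s_2, k_2) = 0x2A1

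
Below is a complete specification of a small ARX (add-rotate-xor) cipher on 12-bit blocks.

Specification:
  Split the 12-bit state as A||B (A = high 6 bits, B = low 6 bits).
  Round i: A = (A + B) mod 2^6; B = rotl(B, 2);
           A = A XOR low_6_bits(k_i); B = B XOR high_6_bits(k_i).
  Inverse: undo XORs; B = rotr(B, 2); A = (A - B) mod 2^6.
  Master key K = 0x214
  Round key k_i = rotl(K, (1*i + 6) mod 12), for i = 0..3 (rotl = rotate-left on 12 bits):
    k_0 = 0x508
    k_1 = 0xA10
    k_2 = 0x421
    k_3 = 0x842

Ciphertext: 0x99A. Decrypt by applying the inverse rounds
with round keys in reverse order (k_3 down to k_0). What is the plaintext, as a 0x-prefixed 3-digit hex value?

0x2C9

s_0 = ciphertext = 0x99A
s_1 = InvRound(s_0, k_3) = 0x9BE
s_2 = InvRound(s_1, k_2) = 0x72B
s_3 = InvRound(s_2, k_1) = 0x730
s_4 = InvRound(s_3, k_0) = 0x2C9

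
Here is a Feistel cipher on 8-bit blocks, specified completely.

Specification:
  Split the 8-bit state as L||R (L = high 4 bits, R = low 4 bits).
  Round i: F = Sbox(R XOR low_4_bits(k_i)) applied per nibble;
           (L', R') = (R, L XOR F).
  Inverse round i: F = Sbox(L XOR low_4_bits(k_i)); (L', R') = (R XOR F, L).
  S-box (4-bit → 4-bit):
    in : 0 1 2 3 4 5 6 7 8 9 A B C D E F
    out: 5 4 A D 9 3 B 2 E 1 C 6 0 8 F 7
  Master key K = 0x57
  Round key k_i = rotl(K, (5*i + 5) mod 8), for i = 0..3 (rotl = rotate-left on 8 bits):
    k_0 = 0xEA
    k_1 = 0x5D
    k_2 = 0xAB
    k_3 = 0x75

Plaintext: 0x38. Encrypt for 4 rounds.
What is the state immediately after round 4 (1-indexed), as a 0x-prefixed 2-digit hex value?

0x54

s_0 = plaintext = 0x38
s_1 = Round(s_0, k_0) = 0x89
s_2 = Round(s_1, k_1) = 0x91
s_3 = Round(s_2, k_2) = 0x15
s_4 = Round(s_3, k_3) = 0x54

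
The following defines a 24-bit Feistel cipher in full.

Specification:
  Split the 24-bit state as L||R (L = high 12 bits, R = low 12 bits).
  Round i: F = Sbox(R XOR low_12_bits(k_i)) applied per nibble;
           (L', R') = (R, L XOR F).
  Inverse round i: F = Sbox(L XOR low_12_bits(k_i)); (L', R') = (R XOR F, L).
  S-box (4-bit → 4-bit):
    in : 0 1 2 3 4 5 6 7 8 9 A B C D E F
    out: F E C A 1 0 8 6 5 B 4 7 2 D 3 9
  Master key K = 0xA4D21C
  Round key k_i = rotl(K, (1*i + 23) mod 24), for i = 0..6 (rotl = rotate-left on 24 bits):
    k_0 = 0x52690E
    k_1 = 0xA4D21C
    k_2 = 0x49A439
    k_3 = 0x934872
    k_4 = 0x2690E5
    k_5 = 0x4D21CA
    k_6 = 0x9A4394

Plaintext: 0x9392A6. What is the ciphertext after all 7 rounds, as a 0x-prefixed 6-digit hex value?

0xE37A45

s_0 = plaintext = 0x9392A6
s_1 = Round(s_0, k_0) = 0x2A6E7C
s_2 = Round(s_1, k_1) = 0xE7C029
s_3 = Round(s_2, k_2) = 0x029F93
s_4 = Round(s_3, k_3) = 0xF93617
s_5 = Round(s_4, k_4) = 0x61770F
s_6 = Round(s_5, k_5) = 0x70FE37
s_7 = Round(s_6, k_6) = 0xE37A45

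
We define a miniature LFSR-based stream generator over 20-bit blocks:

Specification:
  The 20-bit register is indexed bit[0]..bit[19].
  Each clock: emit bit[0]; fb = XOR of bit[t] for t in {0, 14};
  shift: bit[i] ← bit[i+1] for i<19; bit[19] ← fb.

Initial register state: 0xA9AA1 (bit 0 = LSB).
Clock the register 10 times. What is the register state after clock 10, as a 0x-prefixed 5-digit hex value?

0x12EA6

reg_0 = 0xA9AA1
clock 1: out=1, reg = 0xD4D50
clock 2: out=0, reg = 0xEA6A8
clock 3: out=0, reg = 0x75354
clock 4: out=0, reg = 0xBA9AA
clock 5: out=0, reg = 0x5D4D5
clock 6: out=1, reg = 0x2EA6A
clock 7: out=0, reg = 0x97535
clock 8: out=1, reg = 0x4BA9A
clock 9: out=0, reg = 0x25D4D
clock 10: out=1, reg = 0x12EA6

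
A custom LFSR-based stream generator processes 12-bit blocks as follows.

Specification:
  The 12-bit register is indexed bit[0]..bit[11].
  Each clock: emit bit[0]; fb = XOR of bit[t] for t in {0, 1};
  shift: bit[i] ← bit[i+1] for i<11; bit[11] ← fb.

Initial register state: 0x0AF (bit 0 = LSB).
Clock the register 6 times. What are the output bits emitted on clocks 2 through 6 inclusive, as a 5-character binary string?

reg_0 = 0x0AF
clock 1: out=1, reg = 0x057
clock 2: out=1, reg = 0x02B
clock 3: out=1, reg = 0x015
clock 4: out=1, reg = 0x80A
clock 5: out=0, reg = 0xC05
clock 6: out=1, reg = 0xE02

11101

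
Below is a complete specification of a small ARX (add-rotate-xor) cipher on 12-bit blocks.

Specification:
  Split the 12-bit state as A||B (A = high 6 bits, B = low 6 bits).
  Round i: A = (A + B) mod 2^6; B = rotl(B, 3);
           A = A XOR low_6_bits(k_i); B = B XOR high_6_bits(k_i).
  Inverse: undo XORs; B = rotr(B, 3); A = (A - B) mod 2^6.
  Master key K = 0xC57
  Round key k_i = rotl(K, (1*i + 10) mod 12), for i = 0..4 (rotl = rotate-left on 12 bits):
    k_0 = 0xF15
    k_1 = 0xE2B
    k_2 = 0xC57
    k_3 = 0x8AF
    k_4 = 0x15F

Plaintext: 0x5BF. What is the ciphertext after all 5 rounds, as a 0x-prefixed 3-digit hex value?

s_0 = plaintext = 0x5BF
s_1 = Round(s_0, k_0) = 0x003
s_2 = Round(s_1, k_1) = 0xA20
s_3 = Round(s_2, k_2) = 0x7F5
s_4 = Round(s_3, k_3) = 0xECC
s_5 = Round(s_4, k_4) = 0x624

0x624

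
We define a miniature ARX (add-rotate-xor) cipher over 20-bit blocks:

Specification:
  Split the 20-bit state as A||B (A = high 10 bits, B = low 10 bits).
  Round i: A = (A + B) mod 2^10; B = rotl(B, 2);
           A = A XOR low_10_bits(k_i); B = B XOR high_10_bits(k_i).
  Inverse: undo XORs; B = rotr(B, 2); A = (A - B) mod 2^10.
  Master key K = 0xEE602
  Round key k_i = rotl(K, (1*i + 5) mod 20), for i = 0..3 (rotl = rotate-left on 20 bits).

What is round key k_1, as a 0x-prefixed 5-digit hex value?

0x980BB

K = 0xEE602
k_0 = rotl(K, (1*0+5) mod 20) = rotl(K, 5) = 0xCC05D
k_1 = rotl(K, (1*1+5) mod 20) = rotl(K, 6) = 0x980BB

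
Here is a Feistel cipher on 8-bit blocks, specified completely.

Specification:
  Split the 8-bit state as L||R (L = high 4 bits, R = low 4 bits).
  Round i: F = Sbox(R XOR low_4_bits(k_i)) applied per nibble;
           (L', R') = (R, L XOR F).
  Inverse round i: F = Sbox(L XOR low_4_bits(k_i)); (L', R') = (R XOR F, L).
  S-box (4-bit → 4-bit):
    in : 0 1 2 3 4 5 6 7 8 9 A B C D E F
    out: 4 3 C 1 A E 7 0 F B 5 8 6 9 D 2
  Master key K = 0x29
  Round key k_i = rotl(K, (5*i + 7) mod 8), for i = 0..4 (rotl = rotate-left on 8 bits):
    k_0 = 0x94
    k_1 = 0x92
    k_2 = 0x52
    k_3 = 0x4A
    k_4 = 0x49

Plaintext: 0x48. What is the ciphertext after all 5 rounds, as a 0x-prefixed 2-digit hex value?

s_0 = plaintext = 0x48
s_1 = Round(s_0, k_0) = 0x82
s_2 = Round(s_1, k_1) = 0x2C
s_3 = Round(s_2, k_2) = 0xCF
s_4 = Round(s_3, k_3) = 0xF2
s_5 = Round(s_4, k_4) = 0x27

0x27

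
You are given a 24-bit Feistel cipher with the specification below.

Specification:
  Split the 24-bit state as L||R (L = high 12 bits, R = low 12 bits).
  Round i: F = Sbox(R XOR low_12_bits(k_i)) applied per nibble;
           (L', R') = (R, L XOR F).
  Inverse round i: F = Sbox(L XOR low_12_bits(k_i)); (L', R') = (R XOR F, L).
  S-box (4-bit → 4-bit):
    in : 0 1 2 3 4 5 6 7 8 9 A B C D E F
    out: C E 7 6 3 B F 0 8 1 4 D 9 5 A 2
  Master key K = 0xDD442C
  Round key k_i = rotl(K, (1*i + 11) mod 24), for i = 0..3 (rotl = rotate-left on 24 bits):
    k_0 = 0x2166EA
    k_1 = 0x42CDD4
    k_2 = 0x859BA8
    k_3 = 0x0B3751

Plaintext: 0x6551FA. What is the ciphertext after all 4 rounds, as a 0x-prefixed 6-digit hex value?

0x6F9247

s_0 = plaintext = 0x6551FA
s_1 = Round(s_0, k_0) = 0x1FA6B9
s_2 = Round(s_1, k_1) = 0x6B9C0F
s_3 = Round(s_2, k_2) = 0xC0F6F9
s_4 = Round(s_3, k_3) = 0x6F9247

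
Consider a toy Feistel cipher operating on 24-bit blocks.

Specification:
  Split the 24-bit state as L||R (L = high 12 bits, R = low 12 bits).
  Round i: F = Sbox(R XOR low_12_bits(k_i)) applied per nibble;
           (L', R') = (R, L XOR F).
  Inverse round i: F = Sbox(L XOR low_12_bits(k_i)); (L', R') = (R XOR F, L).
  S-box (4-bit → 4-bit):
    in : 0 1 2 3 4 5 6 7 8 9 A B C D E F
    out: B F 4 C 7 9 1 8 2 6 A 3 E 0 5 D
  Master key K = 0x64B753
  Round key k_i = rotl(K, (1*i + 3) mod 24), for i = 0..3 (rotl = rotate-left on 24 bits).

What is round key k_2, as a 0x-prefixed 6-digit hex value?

K = 0x64B753
k_0 = rotl(K, (1*0+3) mod 24) = rotl(K, 3) = 0x25BA9B
k_1 = rotl(K, (1*1+3) mod 24) = rotl(K, 4) = 0x4B7536
k_2 = rotl(K, (1*2+3) mod 24) = rotl(K, 5) = 0x96EA6C

0x96EA6C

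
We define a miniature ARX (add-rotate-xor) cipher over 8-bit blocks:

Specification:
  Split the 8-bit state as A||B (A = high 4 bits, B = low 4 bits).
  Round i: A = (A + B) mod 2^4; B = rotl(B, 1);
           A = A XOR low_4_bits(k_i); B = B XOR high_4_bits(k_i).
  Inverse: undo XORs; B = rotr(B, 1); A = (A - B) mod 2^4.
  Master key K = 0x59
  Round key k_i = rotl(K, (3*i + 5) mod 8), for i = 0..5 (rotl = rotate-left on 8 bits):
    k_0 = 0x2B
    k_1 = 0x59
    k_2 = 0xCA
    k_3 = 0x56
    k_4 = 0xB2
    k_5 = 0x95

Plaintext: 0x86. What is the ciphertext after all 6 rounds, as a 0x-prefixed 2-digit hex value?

s_0 = plaintext = 0x86
s_1 = Round(s_0, k_0) = 0x5E
s_2 = Round(s_1, k_1) = 0xA8
s_3 = Round(s_2, k_2) = 0x8D
s_4 = Round(s_3, k_3) = 0x3E
s_5 = Round(s_4, k_4) = 0x36
s_6 = Round(s_5, k_5) = 0xC5

0xC5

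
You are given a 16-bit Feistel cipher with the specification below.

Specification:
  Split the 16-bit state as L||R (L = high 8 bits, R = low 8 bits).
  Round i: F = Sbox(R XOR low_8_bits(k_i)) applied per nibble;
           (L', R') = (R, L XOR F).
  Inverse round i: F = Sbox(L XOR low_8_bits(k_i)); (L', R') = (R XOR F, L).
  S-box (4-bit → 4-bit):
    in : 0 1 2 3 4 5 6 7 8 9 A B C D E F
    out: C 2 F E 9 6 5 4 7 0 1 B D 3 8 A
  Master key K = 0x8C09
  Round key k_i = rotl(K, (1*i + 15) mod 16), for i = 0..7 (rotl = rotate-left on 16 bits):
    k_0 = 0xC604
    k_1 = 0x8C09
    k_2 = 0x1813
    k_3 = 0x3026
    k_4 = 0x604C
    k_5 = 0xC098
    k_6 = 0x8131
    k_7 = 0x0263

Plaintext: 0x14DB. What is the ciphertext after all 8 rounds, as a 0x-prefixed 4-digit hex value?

s_0 = plaintext = 0x14DB
s_1 = Round(s_0, k_0) = 0xDB2E
s_2 = Round(s_1, k_1) = 0x2E2F
s_3 = Round(s_2, k_2) = 0x2FC3
s_4 = Round(s_3, k_3) = 0xC3A9
s_5 = Round(s_4, k_4) = 0xA945
s_6 = Round(s_5, k_5) = 0x459A
s_7 = Round(s_6, k_6) = 0x9A5E
s_8 = Round(s_7, k_7) = 0x5E79

0x5E79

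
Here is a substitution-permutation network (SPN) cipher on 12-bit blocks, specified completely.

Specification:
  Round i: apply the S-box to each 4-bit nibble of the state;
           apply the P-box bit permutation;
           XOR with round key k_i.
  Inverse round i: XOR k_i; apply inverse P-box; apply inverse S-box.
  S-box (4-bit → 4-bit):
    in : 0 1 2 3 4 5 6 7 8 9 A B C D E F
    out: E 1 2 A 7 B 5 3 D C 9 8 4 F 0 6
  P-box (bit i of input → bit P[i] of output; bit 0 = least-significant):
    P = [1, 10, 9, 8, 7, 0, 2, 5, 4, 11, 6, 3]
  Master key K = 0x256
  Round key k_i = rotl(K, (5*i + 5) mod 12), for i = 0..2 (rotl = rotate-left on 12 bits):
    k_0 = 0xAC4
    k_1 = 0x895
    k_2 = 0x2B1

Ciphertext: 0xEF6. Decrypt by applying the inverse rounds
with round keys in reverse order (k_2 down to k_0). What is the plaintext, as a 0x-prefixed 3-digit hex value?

0x83F

s_0 = ciphertext = 0xEF6
s_1 = InvRound(s_0, k_2) = 0xFF7
s_2 = InvRound(s_1, k_1) = 0xCBD
s_3 = InvRound(s_2, k_0) = 0x83F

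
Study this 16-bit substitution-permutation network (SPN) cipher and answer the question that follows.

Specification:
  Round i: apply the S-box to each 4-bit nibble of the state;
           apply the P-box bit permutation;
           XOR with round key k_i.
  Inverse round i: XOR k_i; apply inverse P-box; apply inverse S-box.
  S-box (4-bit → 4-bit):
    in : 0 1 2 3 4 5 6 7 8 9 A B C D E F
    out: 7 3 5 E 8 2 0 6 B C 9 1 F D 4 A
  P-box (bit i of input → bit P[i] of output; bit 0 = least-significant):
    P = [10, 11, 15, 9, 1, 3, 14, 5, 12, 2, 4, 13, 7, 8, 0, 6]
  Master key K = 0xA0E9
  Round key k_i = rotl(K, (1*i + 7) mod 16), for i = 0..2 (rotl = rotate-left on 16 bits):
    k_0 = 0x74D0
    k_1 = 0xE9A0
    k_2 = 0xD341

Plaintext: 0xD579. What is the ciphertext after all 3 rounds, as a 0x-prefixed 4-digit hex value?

0xB547

s_0 = plaintext = 0xD579
s_1 = Round(s_0, k_0) = 0xB61D
s_2 = Round(s_1, k_1) = 0x6F2A
s_3 = Round(s_2, k_2) = 0xB547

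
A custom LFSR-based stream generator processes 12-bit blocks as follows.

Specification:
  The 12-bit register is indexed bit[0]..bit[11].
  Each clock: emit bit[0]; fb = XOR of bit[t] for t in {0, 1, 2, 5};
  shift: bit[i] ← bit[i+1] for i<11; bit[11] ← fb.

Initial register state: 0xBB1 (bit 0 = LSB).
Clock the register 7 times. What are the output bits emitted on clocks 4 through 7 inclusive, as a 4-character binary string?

0110

reg_0 = 0xBB1
clock 1: out=1, reg = 0x5D8
clock 2: out=0, reg = 0x2EC
clock 3: out=0, reg = 0x176
clock 4: out=0, reg = 0x8BB
clock 5: out=1, reg = 0xC5D
clock 6: out=1, reg = 0x62E
clock 7: out=0, reg = 0xB17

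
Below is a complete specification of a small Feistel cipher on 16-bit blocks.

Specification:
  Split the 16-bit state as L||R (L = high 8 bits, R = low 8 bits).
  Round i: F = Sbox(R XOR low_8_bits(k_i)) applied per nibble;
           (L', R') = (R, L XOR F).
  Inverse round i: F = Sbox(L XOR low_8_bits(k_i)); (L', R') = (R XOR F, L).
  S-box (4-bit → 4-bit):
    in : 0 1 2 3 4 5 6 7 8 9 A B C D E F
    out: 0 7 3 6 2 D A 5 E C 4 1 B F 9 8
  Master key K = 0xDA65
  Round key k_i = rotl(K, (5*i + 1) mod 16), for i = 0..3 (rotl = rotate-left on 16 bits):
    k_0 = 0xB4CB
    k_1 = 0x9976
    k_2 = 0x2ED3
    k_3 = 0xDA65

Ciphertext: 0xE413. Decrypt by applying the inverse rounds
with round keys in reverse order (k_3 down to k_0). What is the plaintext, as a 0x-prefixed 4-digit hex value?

s_0 = ciphertext = 0xE413
s_1 = InvRound(s_0, k_3) = 0xF4E4
s_2 = InvRound(s_1, k_2) = 0xD1F4
s_3 = InvRound(s_2, k_1) = 0xB1D1
s_4 = InvRound(s_3, k_0) = 0x85B1

0x85B1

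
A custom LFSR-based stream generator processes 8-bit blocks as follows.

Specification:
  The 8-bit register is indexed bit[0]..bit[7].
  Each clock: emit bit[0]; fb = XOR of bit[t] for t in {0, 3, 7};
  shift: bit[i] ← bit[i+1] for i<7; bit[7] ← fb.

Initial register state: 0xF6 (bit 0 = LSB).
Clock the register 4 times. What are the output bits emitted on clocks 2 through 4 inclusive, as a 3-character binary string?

reg_0 = 0xF6
clock 1: out=0, reg = 0xFB
clock 2: out=1, reg = 0xFD
clock 3: out=1, reg = 0xFE
clock 4: out=0, reg = 0x7F

110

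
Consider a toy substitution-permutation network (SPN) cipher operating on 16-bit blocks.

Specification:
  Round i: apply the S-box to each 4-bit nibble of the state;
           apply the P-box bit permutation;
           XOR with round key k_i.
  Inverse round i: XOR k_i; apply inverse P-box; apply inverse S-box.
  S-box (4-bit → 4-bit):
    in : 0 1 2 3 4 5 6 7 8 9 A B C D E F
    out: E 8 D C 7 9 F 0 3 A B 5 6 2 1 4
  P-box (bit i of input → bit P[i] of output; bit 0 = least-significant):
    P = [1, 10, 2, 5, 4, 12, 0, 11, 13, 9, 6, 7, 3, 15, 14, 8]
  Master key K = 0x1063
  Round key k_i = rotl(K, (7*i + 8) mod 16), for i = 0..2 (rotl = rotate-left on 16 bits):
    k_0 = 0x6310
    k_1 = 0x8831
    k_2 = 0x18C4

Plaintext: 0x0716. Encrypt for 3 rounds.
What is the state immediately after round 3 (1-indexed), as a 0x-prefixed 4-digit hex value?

s_0 = plaintext = 0x0716
s_1 = Round(s_0, k_0) = 0xAE36
s_2 = Round(s_1, k_1) = 0x251E
s_3 = Round(s_2, k_2) = 0x714E

0x714E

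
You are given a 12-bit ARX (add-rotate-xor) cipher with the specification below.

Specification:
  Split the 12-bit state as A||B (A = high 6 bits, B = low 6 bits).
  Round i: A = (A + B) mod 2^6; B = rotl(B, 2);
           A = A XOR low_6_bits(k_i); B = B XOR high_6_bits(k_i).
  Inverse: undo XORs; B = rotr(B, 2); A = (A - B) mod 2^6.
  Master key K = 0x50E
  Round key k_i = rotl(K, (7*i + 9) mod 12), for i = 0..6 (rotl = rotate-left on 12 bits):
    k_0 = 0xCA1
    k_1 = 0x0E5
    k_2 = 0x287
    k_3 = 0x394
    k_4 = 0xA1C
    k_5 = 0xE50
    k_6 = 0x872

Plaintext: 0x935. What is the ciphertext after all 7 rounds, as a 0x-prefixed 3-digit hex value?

s_0 = plaintext = 0x935
s_1 = Round(s_0, k_0) = 0xE25
s_2 = Round(s_1, k_1) = 0xE15
s_3 = Round(s_2, k_2) = 0x29F
s_4 = Round(s_3, k_3) = 0xF73
s_5 = Round(s_4, k_4) = 0xB27
s_6 = Round(s_5, k_5) = 0x0E7
s_7 = Round(s_6, k_6) = 0x63F

0x63F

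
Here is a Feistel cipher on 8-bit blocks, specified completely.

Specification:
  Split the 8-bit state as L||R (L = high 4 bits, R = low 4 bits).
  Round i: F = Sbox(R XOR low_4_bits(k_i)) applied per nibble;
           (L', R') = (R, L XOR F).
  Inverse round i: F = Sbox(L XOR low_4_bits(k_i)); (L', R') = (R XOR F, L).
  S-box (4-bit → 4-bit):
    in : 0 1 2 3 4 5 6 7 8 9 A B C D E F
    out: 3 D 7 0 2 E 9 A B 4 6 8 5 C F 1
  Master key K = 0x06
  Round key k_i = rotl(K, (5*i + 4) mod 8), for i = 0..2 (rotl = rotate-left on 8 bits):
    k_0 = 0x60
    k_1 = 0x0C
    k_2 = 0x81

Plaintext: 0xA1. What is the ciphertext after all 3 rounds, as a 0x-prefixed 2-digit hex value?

s_0 = plaintext = 0xA1
s_1 = Round(s_0, k_0) = 0x17
s_2 = Round(s_1, k_1) = 0x79
s_3 = Round(s_2, k_2) = 0x9C

0x9C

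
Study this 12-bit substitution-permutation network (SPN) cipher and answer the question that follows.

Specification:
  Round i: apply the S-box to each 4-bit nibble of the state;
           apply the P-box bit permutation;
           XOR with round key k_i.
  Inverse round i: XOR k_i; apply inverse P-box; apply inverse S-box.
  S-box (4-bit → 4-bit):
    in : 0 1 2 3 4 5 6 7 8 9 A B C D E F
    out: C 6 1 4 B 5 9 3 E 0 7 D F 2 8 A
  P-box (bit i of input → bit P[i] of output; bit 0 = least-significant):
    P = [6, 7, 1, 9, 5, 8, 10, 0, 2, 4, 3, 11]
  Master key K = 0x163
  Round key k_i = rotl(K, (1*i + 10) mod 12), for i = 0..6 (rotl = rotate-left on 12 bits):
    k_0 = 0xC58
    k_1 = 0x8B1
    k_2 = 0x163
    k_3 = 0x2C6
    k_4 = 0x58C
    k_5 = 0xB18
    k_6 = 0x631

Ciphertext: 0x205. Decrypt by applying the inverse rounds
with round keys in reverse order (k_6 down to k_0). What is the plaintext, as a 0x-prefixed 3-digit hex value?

s_0 = ciphertext = 0x205
s_1 = InvRound(s_0, k_6) = 0x759
s_2 = InvRound(s_1, k_5) = 0xE02
s_3 = InvRound(s_2, k_4) = 0xBD8
s_4 = InvRound(s_3, k_3) = 0xCD3
s_5 = InvRound(s_4, k_2) = 0xFAD
s_6 = InvRound(s_5, k_1) = 0xA1E
s_7 = InvRound(s_6, k_0) = 0x23B

0x23B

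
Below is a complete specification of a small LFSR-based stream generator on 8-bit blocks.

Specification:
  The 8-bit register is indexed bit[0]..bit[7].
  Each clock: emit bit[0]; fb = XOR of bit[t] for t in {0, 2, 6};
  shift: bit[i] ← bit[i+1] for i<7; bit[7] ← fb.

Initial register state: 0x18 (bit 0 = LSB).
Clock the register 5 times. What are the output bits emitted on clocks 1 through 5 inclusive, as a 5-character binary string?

00011

reg_0 = 0x18
clock 1: out=0, reg = 0x0C
clock 2: out=0, reg = 0x86
clock 3: out=0, reg = 0xC3
clock 4: out=1, reg = 0x61
clock 5: out=1, reg = 0x30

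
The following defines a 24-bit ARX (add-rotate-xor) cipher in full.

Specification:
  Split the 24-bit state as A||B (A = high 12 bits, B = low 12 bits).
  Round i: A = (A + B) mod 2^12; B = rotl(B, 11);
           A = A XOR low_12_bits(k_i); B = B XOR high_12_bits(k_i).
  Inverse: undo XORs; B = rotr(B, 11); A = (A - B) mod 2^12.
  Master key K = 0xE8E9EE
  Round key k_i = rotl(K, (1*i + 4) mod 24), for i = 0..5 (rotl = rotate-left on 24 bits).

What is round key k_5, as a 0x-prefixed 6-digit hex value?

K = 0xE8E9EE
k_0 = rotl(K, (1*0+4) mod 24) = rotl(K, 4) = 0x8E9EEE
k_1 = rotl(K, (1*1+4) mod 24) = rotl(K, 5) = 0x1D3DDD
k_2 = rotl(K, (1*2+4) mod 24) = rotl(K, 6) = 0x3A7BBA
k_3 = rotl(K, (1*3+4) mod 24) = rotl(K, 7) = 0x74F774
k_4 = rotl(K, (1*4+4) mod 24) = rotl(K, 8) = 0xE9EEE8
k_5 = rotl(K, (1*5+4) mod 24) = rotl(K, 9) = 0xD3DDD1

0xD3DDD1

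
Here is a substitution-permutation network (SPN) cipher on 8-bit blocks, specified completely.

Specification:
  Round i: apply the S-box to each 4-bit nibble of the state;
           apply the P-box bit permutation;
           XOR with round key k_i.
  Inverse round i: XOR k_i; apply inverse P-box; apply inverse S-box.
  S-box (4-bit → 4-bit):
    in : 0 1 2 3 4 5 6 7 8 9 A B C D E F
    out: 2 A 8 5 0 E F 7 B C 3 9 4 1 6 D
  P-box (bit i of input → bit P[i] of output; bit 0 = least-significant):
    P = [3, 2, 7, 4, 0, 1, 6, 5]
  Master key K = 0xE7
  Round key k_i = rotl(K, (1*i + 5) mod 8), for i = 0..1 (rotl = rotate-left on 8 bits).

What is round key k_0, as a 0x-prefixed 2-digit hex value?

K = 0xE7
k_0 = rotl(K, (1*0+5) mod 8) = rotl(K, 5) = 0xFC

0xFC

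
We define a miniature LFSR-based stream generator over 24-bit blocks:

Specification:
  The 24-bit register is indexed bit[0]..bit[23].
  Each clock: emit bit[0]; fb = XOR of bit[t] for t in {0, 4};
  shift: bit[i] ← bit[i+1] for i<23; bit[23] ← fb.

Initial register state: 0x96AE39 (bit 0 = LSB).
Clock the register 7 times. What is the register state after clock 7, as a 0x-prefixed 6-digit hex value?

reg_0 = 0x96AE39
clock 1: out=1, reg = 0x4B571C
clock 2: out=0, reg = 0xA5AB8E
clock 3: out=0, reg = 0x52D5C7
clock 4: out=1, reg = 0xA96AE3
clock 5: out=1, reg = 0xD4B571
clock 6: out=1, reg = 0x6A5AB8
clock 7: out=0, reg = 0xB52D5C

0xB52D5C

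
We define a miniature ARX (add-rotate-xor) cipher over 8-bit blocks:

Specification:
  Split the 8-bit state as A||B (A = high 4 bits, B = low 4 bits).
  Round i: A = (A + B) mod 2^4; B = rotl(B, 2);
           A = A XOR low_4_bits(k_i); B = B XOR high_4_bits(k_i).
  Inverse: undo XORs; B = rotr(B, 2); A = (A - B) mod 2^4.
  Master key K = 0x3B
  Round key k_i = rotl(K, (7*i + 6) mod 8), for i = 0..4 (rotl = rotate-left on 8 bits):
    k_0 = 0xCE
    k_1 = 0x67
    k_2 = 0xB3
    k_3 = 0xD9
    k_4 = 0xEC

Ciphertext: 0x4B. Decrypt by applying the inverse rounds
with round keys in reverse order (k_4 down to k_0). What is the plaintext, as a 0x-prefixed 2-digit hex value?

0x93

s_0 = ciphertext = 0x4B
s_1 = InvRound(s_0, k_4) = 0x35
s_2 = InvRound(s_1, k_3) = 0x82
s_3 = InvRound(s_2, k_2) = 0x56
s_4 = InvRound(s_3, k_1) = 0x20
s_5 = InvRound(s_4, k_0) = 0x93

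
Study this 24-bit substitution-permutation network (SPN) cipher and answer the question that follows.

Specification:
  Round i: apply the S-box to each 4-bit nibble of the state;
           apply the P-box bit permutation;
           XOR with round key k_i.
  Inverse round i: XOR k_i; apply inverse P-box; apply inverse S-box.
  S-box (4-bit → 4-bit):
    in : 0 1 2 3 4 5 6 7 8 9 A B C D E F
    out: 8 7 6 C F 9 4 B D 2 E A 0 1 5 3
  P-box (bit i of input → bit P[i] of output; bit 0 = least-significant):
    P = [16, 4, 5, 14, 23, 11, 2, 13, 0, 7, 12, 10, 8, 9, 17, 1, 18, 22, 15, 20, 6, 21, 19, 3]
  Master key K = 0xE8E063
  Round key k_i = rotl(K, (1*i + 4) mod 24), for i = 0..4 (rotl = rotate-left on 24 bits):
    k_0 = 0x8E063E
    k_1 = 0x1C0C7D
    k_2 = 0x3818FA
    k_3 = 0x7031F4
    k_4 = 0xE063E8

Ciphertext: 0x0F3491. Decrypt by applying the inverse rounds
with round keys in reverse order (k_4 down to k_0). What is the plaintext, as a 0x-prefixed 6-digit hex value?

s_0 = ciphertext = 0x0F3491
s_1 = InvRound(s_0, k_4) = 0x4F18D4
s_2 = InvRound(s_1, k_3) = 0x25ECBE
s_3 = InvRound(s_2, k_2) = 0xE8C335
s_4 = InvRound(s_3, k_1) = 0x74F0F0
s_5 = InvRound(s_4, k_0) = 0x4AAA80

0x4AAA80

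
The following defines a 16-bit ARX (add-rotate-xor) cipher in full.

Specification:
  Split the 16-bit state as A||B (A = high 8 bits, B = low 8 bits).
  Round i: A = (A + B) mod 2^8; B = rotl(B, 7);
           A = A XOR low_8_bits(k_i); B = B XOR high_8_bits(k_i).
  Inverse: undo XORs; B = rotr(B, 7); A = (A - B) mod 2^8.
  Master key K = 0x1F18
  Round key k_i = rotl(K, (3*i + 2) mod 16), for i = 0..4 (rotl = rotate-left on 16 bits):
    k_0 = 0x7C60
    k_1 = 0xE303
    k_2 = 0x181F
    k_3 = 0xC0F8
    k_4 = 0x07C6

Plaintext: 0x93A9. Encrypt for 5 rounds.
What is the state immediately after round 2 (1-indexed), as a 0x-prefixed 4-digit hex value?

s_0 = plaintext = 0x93A9
s_1 = Round(s_0, k_0) = 0x5CA8
s_2 = Round(s_1, k_1) = 0x07B7
s_3 = Round(s_2, k_2) = 0xA1C3
s_4 = Round(s_3, k_3) = 0x9C21
s_5 = Round(s_4, k_4) = 0x7B97

0x07B7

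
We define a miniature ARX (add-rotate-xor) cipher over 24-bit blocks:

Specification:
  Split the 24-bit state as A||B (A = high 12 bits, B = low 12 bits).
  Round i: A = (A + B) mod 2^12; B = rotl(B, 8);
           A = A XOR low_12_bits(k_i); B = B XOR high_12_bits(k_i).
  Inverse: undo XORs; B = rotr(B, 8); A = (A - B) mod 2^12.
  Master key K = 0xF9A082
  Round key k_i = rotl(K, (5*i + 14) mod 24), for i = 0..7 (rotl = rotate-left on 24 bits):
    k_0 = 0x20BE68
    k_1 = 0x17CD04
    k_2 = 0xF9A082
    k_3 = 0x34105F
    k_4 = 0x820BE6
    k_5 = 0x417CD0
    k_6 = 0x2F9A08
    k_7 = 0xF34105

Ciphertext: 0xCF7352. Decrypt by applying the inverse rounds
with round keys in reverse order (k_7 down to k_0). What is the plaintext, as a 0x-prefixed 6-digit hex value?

0x1D8AED

s_0 = ciphertext = 0xCF7352
s_1 = InvRound(s_0, k_7) = 0x78666C
s_2 = InvRound(s_1, k_6) = 0x43A954
s_3 = InvRound(s_2, k_5) = 0x4AD43D
s_4 = InvRound(s_3, k_4) = 0xD6F1DC
s_5 = InvRound(s_4, k_3) = 0x35E9D2
s_6 = InvRound(s_5, k_2) = 0xF56486
s_7 = InvRound(s_6, k_1) = 0x2ADFA5
s_8 = InvRound(s_7, k_0) = 0x1D8AED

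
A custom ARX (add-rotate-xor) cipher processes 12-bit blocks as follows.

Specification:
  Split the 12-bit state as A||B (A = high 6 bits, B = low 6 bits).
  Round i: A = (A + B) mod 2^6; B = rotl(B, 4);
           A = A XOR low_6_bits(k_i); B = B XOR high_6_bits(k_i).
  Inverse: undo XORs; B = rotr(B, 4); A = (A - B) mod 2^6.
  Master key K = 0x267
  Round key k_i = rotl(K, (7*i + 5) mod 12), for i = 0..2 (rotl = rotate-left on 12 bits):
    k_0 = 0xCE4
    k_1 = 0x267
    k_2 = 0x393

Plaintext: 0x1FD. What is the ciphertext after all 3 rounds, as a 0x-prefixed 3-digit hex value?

s_0 = plaintext = 0x1FD
s_1 = Round(s_0, k_0) = 0x82C
s_2 = Round(s_1, k_1) = 0xAC2
s_3 = Round(s_2, k_2) = 0xFAE

0xFAE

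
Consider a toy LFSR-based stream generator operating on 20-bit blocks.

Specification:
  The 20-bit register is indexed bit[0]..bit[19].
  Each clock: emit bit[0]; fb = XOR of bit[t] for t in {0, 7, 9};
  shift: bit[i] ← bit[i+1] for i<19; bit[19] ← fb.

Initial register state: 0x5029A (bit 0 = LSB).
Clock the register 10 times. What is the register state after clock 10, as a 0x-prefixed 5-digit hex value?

reg_0 = 0x5029A
clock 1: out=0, reg = 0x2814D
clock 2: out=1, reg = 0x940A6
clock 3: out=0, reg = 0xCA053
clock 4: out=1, reg = 0xE5029
clock 5: out=1, reg = 0xF2814
clock 6: out=0, reg = 0x7940A
clock 7: out=0, reg = 0x3CA05
clock 8: out=1, reg = 0x1E502
clock 9: out=0, reg = 0x0F281
clock 10: out=1, reg = 0x87940

0x87940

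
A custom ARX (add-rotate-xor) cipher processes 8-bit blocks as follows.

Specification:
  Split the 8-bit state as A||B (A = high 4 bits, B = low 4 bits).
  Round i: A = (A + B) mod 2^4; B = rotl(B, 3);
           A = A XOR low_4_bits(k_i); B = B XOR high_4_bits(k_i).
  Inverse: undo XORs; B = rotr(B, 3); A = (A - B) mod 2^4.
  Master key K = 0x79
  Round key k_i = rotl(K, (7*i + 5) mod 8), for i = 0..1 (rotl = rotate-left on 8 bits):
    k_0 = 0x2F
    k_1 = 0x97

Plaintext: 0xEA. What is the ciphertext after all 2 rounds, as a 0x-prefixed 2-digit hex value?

s_0 = plaintext = 0xEA
s_1 = Round(s_0, k_0) = 0x77
s_2 = Round(s_1, k_1) = 0x92

0x92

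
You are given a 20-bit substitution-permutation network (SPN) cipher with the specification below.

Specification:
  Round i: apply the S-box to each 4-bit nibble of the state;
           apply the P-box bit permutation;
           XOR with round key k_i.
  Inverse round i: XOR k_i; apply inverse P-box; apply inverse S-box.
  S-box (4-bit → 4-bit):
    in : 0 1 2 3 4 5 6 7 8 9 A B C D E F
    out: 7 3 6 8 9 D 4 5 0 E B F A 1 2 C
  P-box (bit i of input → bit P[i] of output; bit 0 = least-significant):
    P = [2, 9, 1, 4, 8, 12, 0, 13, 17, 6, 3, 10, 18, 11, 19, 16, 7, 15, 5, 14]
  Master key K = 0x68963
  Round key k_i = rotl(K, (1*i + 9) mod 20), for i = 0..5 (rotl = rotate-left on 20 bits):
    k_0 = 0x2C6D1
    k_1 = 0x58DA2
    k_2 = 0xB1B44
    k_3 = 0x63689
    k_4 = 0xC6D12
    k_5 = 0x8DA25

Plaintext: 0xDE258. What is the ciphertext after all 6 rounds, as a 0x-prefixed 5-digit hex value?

s_0 = plaintext = 0xDE258
s_1 = Round(s_0, k_0) = 0x2EF18
s_2 = Round(s_1, k_1) = 0x5108A
s_3 = Round(s_2, k_2) = 0xD51B8
s_4 = Round(s_3, k_3) = 0x90748
s_5 = Round(s_4, k_4) = 0x2843A
s_6 = Round(s_5, k_5) = 0xA7C11

0xA7C11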